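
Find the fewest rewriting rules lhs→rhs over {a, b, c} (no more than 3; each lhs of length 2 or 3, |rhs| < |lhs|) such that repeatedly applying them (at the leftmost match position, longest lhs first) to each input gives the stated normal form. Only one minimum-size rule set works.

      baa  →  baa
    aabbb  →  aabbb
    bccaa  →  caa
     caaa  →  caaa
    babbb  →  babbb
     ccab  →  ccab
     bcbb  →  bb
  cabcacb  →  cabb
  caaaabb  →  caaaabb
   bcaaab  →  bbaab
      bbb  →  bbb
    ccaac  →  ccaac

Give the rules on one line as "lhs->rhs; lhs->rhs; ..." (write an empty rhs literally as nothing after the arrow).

bc->; bca->bb

  | baa
  | aabbb
  | bccaa => caa
  | caaa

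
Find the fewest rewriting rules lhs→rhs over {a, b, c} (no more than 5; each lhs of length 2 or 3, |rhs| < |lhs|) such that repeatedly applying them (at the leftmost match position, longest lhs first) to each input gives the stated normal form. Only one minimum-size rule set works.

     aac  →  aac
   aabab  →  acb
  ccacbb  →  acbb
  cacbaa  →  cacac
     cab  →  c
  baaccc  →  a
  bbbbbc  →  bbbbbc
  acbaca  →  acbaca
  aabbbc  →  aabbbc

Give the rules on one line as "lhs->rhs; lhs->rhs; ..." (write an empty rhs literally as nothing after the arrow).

aba->c; baa->ac; cab->c; cc->

  | aac
  | aabab => acb
  | ccacbb => acbb
  | cacbaa => cacac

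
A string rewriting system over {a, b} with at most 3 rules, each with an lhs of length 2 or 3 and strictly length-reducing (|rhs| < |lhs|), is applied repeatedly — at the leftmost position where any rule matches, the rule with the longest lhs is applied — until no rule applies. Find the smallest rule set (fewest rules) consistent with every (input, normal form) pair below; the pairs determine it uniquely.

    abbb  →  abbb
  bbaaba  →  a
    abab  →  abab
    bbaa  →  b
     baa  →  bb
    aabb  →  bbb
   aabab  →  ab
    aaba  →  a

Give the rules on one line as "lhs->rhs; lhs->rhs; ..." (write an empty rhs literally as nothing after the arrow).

  | abbb
  | bbaaba => aaba => bba => a
  | abab
  | bbaa => aa => b

aa->b; bba->a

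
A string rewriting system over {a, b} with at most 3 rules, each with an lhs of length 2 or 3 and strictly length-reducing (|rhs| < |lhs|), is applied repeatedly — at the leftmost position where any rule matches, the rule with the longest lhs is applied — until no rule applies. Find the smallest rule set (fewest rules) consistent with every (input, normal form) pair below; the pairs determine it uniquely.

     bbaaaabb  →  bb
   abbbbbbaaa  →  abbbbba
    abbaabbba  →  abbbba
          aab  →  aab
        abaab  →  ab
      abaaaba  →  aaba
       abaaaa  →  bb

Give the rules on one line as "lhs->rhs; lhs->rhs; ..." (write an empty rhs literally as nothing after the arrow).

  | bbaaaabb => baabb => bb
  | abbbbbbaaa => abbbbba
  | abbaabbba => abbbba
  | aab

aaa->bb; baa->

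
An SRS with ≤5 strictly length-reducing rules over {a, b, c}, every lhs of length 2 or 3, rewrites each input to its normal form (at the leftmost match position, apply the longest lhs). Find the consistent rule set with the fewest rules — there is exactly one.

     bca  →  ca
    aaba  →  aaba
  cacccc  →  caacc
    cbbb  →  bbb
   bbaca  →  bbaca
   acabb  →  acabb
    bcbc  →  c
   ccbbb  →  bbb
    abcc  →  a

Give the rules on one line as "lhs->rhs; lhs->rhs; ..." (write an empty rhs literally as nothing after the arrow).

bc->c; bcc->; cb->b; ccc->ac

  | bca => ca
  | aaba
  | cacccc => caacc
  | cbbb => bbb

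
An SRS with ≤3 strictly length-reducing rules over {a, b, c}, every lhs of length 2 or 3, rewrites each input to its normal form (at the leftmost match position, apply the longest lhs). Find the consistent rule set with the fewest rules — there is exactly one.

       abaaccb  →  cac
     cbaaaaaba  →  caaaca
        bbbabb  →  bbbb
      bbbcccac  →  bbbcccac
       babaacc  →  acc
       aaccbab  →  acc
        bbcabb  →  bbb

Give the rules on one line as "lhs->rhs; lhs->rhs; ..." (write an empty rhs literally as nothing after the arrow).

ab->c; ba->; ccb->b

  | abaaccb => caaccb => caab => cac
  | cbaaaaaba => caaaaba => caaaca
  | bbbabb => bbbb
  | bbbcccac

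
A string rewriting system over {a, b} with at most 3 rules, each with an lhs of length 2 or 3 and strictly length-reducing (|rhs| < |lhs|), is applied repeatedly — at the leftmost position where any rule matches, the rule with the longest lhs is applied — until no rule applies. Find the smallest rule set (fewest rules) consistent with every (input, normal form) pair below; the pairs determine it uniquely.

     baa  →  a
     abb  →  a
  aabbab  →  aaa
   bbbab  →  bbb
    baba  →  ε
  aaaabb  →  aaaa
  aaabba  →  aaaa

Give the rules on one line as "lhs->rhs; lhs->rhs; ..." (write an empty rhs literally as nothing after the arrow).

ab->a; ba->

  | baa => a
  | abb => ab => a
  | aabbab => aabab => aaab => aaa
  | bbbab => bbb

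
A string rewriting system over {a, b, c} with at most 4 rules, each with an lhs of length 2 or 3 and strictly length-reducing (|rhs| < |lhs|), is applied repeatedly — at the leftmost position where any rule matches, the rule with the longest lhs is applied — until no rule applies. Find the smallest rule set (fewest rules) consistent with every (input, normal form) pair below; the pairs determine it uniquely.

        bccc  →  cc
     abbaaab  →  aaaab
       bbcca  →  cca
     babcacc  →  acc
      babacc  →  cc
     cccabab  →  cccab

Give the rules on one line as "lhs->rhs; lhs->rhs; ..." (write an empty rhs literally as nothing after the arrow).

ba->; bb->; bc->

  | bccc => cc
  | abbaaab => aaaab
  | bbcca => cca
  | babcacc => bcacc => acc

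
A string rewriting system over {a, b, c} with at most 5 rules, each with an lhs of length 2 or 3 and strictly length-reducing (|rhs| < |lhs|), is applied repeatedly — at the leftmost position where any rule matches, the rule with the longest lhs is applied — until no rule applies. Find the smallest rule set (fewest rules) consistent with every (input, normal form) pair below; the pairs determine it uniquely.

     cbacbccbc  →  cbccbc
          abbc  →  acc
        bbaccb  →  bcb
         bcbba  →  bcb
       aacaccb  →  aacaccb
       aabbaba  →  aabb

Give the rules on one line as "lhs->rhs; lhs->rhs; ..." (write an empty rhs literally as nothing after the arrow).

  | cbacbccbc => cbccbc
  | abbc => acc
  | bbaccb => bcb
  | bcbba => bcb

ba->; bab->bb; bac->; bbc->cc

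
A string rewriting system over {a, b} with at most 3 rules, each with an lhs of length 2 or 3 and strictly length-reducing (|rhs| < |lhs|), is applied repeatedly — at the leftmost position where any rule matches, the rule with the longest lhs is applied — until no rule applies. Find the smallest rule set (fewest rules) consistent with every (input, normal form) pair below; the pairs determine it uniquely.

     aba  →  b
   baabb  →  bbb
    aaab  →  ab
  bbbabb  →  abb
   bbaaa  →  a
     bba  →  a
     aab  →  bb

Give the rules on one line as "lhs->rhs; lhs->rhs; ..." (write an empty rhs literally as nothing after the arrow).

  | aba => aa => b
  | baabb => aabb => bbb
  | aaab => bab => ab
  | bbbabb => bbabb => babb => abb

aa->b; ba->a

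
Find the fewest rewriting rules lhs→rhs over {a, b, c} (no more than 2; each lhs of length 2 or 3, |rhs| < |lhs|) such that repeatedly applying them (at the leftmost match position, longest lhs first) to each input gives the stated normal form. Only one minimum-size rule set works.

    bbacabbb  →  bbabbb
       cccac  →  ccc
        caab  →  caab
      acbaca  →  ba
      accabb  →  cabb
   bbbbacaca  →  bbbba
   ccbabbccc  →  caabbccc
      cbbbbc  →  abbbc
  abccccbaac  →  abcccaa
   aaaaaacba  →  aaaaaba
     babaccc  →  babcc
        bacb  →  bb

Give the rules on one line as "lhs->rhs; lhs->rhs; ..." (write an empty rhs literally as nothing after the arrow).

ac->; cb->a

  | bbacabbb => bbabbb
  | cccac => ccc
  | caab
  | acbaca => baca => ba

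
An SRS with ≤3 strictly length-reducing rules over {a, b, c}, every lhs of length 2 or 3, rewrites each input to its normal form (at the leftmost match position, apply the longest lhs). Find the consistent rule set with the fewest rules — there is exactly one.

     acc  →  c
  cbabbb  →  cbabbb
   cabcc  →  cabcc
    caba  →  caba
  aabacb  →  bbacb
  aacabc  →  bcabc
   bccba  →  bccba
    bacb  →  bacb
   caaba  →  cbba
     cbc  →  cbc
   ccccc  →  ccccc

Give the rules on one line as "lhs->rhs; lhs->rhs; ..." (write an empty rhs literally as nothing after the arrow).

  | acc => c
  | cbabbb
  | cabcc
  | caba

aa->b; acc->c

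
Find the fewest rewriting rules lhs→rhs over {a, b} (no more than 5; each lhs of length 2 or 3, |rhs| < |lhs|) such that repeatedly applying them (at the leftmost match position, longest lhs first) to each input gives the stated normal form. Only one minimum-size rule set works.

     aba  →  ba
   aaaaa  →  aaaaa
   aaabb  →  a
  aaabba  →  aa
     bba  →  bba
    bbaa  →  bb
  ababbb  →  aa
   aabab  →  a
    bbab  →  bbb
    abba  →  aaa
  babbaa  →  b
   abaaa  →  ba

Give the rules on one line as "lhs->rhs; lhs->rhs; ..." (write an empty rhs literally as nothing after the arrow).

  | aba => ba
  | aaaaa
  | aaabb => aab => a
  | aaabba => aaba => aa

aab->a; ab->b; abb->aa; baa->ab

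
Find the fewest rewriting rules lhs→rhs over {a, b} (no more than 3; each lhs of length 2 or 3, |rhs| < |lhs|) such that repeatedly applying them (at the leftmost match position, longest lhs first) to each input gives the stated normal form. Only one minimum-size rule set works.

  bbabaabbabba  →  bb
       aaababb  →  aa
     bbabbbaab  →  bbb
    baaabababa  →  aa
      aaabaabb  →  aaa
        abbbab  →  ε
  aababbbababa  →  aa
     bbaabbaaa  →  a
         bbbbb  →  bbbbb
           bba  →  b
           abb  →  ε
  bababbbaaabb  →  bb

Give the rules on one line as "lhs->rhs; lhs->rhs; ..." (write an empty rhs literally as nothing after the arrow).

  | bbabaabbabba => bbaabbabba => babbabba => bbabba => bbba => bb
  | aaababb => aaabb => aaab => aa
  | bbabbbaab => bbbbaab => bbbab => bbb
  | baaabababa => aabababa => aababa => aaba => aa

ab->; abb->ab; ba->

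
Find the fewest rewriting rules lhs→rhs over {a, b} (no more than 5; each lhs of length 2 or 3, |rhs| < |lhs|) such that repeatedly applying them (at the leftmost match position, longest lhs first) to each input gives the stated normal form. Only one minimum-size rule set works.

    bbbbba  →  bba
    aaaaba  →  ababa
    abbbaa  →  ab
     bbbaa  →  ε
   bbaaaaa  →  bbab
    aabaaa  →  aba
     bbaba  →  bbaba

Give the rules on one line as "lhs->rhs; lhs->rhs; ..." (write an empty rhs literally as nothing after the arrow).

aa->; aaa->ab; aab->a; bbb->

  | bbbbba => bba
  | aaaaba => ababa
  | abbbaa => aaa => ab
  | bbbaa => aa => ε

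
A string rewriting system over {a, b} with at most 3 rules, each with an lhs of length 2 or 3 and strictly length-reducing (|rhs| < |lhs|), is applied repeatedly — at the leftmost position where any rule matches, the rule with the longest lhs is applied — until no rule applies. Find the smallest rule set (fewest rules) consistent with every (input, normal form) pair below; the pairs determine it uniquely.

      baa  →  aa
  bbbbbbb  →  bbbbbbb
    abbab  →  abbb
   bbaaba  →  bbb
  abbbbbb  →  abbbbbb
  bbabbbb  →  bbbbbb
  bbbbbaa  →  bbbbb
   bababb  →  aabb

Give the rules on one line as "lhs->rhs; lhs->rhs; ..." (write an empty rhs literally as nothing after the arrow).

ba->a; bba->bb

  | baa => aa
  | bbbbbbb
  | abbab => abbb
  | bbaaba => bbaba => bbba => bbb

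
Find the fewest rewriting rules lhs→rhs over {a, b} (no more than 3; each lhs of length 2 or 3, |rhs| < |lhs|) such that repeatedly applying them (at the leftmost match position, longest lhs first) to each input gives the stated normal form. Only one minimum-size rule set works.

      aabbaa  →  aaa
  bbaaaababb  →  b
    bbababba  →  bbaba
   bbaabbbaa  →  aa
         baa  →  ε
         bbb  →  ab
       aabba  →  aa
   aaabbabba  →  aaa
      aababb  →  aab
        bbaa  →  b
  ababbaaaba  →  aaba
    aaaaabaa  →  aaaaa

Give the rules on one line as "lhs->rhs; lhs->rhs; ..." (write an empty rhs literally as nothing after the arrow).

abb->; baa->; bbb->ab

  | aabbaa => aaa
  | bbaaaababb => baababb => babb => b
  | bbababba => bbaba
  | bbaabbbaa => bbbbaa => abbaa => aa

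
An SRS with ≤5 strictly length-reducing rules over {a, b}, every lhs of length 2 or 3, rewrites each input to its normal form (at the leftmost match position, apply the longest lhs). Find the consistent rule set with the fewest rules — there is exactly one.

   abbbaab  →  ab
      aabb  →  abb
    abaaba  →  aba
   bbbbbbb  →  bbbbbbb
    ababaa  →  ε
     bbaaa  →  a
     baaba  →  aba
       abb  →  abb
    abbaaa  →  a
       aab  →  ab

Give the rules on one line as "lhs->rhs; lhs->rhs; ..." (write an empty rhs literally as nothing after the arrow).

aa->a; aaa->; baa->a; bab->

  | abbbaab => abbab => ab
  | aabb => abb
  | abaaba => aaba => aba
  | bbbbbbb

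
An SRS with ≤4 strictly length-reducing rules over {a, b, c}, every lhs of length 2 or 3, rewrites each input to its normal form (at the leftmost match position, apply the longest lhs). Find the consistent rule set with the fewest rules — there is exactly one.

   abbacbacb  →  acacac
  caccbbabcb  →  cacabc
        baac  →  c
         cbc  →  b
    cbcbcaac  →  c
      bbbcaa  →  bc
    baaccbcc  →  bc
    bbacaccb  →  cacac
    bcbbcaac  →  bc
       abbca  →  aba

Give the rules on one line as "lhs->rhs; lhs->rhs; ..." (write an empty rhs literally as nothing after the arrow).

  | abbacbacb => acacbacb => acacacb => acacac
  | caccbbabcb => cabbbabcb => cacbabcb => cacabcb => cacabc
  | baac => bcc => bb => c
  | cbc => cc => b

aa->c; bb->c; cb->c; cc->b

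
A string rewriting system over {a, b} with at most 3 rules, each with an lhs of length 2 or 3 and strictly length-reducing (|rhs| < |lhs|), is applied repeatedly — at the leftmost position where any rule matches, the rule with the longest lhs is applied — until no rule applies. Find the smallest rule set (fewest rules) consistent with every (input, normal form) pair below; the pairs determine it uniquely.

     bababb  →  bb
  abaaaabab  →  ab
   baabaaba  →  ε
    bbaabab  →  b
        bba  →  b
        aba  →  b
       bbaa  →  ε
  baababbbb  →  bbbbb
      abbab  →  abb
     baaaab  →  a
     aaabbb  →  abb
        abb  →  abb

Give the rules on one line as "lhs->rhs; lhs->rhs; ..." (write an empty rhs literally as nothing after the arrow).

aab->; aba->b; ba->

  | bababb => babb => bb
  | abaaaabab => baaabab => aabab => ab
  | baabaaba => abaaba => baba => ba => ε
  | bbaabab => babab => bab => b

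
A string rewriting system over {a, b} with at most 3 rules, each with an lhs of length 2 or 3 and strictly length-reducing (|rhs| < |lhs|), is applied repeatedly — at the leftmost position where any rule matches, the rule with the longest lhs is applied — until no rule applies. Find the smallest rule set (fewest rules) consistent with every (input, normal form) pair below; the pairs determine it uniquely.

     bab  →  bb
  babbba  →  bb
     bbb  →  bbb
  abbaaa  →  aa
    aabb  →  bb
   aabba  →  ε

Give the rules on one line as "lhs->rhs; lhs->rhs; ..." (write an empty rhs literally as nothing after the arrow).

  | bab => bb
  | babbba => bbbba => bb
  | bbb
  | abbaaa => bbaaa => aa

ab->b; bba->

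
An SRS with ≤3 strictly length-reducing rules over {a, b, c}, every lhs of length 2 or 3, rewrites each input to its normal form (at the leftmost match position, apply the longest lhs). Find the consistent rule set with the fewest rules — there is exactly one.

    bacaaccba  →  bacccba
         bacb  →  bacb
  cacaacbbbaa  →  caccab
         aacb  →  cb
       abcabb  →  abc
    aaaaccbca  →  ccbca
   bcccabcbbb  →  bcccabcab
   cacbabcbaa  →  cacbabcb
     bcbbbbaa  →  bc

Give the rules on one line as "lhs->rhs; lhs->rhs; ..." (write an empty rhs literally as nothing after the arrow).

  | bacaaccba => bacccba
  | bacb
  | cacaacbbbaa => caccbbbaa => caccabaa => caccab
  | aacb => cb

aa->; bb->a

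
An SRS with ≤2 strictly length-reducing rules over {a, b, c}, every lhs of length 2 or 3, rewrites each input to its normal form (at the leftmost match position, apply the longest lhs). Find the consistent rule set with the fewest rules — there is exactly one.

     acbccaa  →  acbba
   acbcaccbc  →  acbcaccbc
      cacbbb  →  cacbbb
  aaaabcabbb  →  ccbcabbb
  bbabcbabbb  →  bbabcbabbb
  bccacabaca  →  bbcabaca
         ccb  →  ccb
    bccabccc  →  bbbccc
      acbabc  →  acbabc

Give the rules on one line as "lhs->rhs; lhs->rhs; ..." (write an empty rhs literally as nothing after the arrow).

  | acbccaa => acbba
  | acbcaccbc
  | cacbbb
  | aaaabcabbb => caabcabbb => ccbcabbb

aa->c; cca->b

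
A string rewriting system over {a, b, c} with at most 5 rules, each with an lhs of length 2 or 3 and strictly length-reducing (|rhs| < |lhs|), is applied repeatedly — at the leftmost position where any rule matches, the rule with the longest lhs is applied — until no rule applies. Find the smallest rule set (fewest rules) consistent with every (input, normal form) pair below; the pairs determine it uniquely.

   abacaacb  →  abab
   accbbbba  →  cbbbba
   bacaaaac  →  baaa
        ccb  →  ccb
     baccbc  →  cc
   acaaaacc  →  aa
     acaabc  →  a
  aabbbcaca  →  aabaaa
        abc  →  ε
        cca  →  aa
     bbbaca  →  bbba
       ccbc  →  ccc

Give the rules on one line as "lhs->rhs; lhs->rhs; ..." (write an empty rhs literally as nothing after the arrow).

  | abacaacb => abaacb => abab
  | accbbbba => cbbbba
  | bacaaaac => baaaac => baaa
  | ccb

ac->; bbc->aa; bc->c; cca->aa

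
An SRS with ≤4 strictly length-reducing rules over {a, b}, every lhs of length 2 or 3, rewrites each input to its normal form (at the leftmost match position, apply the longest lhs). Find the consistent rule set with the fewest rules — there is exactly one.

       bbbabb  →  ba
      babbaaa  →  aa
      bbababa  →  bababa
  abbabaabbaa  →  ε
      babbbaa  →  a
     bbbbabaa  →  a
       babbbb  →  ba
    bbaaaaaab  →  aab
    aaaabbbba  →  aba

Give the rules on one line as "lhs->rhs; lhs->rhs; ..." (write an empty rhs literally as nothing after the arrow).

aaa->; baa->a; bb->; bba->ba

  | bbbabb => babb => ba
  | babbaaa => babaaa => baaa => aa
  | bbababa => bababa
  | abbabaabbaa => ababaabbaa => abaabbaa => aabbaa => aabaa => aaa => ε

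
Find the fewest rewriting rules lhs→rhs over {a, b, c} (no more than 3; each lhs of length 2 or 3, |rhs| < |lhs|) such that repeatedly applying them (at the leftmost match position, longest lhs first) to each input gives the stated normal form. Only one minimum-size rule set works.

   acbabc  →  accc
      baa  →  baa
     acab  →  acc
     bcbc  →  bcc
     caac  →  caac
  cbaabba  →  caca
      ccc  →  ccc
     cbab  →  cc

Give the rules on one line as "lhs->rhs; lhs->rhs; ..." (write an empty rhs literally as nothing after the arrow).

ab->c; cb->c

  | acbabc => acabc => accc
  | baa
  | acab => acc
  | bcbc => bcc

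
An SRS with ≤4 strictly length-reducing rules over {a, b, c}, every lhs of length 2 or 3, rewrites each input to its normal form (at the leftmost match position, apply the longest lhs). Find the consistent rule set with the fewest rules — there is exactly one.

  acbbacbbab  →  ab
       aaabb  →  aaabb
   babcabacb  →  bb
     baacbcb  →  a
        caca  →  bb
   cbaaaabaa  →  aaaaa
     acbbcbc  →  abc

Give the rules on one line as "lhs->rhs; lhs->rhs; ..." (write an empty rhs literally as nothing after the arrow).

ba->; ca->b; cb->

  | acbbacbbab => abacbbab => acbbab => abab => ab
  | aaabb
  | babcabacb => bcabacb => bbbacb => bbcb => bb
  | baacbcb => acbcb => acb => a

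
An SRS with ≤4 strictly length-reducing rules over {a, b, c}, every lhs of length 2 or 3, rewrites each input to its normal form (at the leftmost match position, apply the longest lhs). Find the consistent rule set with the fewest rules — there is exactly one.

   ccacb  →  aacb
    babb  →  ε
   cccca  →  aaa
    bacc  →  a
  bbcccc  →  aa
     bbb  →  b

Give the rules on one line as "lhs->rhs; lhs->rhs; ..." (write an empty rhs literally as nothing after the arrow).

  | ccacb => aacb
  | babb => bb => ε
  | cccca => acca => aaa
  | bacc => cc => a

ba->; bb->; cc->a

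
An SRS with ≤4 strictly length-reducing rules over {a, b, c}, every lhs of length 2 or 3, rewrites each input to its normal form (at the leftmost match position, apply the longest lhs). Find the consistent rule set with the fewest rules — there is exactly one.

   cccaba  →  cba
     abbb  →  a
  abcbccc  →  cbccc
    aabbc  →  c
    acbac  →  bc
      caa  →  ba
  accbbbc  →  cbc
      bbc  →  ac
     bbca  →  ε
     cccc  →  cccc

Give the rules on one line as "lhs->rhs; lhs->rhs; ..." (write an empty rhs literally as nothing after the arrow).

  | cccaba => ccbba => ccaa => cba
  | abbb => bb => a
  | abcbccc => cbccc
  | aabbc => abc => c

ab->; acb->c; bb->a; ca->b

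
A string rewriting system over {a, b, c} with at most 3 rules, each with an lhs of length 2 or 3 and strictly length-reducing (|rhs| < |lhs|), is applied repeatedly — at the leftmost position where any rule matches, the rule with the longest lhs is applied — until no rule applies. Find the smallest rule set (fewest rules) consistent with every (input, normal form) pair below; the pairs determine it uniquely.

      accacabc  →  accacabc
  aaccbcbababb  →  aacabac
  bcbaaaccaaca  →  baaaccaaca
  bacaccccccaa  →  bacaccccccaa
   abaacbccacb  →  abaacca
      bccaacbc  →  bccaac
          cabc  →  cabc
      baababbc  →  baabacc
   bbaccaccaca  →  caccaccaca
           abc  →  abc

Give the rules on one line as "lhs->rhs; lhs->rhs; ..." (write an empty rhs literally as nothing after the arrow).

  | accacabc
  | aaccbcbababb => aaccbababb => aacababb => aacabac
  | bcbaaaccaaca => baaaccaaca
  | bacaccccccaa

bb->c; cb->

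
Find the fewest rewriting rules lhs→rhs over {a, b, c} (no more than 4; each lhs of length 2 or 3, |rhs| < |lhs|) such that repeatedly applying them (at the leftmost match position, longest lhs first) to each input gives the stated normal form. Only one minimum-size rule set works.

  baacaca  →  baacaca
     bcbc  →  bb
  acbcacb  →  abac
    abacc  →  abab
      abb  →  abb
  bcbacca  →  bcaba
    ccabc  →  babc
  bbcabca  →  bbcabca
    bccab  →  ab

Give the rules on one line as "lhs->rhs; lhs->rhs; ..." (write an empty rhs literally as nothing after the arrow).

bba->a; cb->c; cc->b

  | baacaca
  | bcbc => bcc => bb
  | acbcacb => accacb => abacb => abac
  | abacc => abab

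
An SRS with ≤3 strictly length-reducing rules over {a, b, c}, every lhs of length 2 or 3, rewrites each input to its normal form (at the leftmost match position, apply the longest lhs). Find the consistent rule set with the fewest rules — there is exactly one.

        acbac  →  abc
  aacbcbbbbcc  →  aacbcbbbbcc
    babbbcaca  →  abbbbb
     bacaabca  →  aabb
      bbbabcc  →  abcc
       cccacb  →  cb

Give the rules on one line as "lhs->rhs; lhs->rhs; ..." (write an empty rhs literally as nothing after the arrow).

ba->a; ca->b; ccb->

  | acbac => acac => abc
  | aacbcbbbbcc
  | babbbcaca => abbbcaca => abbbbca => abbbbb
  | bacaabca => acaabca => ababca => aabca => aabb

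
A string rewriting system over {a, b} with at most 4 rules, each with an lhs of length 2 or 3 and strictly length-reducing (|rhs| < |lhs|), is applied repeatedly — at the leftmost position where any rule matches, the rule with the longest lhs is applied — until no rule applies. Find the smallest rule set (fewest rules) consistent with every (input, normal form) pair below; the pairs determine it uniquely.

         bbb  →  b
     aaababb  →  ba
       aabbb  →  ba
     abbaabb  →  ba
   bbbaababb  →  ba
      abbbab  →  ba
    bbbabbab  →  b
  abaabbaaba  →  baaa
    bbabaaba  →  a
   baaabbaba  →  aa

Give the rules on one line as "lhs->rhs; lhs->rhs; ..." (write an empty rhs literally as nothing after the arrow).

  | bbb => bb => b
  | aaababb => abaabb => aaabb => abab => aab => ba
  | aabbb => babb => bab => ba
  | abbaabb => abaabb => aaabb => abab => aab => ba

aab->ba; ab->a; bb->b; bba->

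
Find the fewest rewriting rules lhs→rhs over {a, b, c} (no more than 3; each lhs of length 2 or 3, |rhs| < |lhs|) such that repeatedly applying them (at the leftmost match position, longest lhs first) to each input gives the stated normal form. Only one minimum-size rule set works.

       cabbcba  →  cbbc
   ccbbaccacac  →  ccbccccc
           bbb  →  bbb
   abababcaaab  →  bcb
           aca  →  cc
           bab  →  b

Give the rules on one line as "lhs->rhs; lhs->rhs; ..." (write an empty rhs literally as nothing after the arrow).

ab->b; aca->cc; ba->

  | cabbcba => cbbcba => cbbc
  | ccbbaccacac => ccbccacac => ccbccccc
  | bbb
  | abababcaaab => bababcaaab => babcaaab => bcaaab => bcaab => bcab => bcb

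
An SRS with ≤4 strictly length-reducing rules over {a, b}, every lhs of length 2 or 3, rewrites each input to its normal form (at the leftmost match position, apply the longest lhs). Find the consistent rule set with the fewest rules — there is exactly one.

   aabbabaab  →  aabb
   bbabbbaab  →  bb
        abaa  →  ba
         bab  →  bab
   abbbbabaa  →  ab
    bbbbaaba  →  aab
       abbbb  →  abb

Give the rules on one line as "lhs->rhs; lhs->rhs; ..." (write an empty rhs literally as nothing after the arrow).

aba->b; bba->aa; bbb->b

  | aabbabaab => aaaabaab => aaabab => aabb
  | bbabbbaab => aabbbaab => aabaab => abab => bb
  | abaa => ba
  | bab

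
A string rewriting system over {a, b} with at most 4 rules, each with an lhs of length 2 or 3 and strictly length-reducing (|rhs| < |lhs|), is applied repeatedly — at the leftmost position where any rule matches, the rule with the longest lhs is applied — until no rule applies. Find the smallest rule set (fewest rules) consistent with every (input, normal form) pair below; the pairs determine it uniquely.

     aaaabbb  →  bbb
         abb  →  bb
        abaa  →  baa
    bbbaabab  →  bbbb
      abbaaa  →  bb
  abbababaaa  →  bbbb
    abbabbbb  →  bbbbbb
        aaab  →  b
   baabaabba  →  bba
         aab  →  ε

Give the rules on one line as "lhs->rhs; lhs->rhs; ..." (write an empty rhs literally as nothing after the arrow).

aaa->; aab->; ab->b

  | aaaabbb => abbb => bbb
  | abb => bb
  | abaa => baa
  | bbbaabab => bbbab => bbbb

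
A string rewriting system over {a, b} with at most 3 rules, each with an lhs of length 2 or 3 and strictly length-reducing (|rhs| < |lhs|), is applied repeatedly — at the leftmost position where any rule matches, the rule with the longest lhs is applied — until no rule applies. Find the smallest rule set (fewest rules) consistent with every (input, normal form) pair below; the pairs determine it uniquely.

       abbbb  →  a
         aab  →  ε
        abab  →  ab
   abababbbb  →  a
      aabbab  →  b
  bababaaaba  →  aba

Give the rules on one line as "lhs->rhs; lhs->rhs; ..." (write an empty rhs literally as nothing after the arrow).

  | abbbb => abb => a
  | aab => bb => ε
  | abab => ab
  | abababbbb => ababbbb => abbbb => abb => a

aa->b; bab->b; bb->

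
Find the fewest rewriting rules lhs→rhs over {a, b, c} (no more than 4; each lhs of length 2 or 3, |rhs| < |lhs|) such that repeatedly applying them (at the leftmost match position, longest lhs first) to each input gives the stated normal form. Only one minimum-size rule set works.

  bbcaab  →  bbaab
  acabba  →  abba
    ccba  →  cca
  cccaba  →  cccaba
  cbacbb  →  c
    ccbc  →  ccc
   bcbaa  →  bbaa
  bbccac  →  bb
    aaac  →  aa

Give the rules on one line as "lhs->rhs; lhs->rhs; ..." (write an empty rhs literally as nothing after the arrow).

ac->; bc->b; cb->c

  | bbcaab => bbaab
  | acabba => abba
  | ccba => cca
  | cccaba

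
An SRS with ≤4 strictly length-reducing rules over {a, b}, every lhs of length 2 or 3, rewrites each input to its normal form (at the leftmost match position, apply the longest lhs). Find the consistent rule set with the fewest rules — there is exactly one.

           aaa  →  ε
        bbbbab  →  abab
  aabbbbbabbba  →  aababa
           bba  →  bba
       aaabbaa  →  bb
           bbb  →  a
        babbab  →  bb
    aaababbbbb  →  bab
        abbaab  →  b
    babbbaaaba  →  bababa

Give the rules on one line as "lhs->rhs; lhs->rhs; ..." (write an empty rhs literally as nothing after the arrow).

  | aaa => ε
  | bbbbab => abab
  | aabbbbbabbba => aabbbabbba => aababbba => aababa
  | bba

aaa->; abb->a; baa->b; bbb->a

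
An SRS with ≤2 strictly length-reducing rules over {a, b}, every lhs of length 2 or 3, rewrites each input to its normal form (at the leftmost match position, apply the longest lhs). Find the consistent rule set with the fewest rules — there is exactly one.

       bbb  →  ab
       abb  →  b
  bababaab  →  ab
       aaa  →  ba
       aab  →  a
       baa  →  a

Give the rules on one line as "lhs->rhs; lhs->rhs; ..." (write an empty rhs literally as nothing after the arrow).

  | bbb => ab
  | abb => aa => b
  | bababaab => bababbb => babaab => babbb => baab => bbb => ab
  | aaa => ba

aa->b; bb->a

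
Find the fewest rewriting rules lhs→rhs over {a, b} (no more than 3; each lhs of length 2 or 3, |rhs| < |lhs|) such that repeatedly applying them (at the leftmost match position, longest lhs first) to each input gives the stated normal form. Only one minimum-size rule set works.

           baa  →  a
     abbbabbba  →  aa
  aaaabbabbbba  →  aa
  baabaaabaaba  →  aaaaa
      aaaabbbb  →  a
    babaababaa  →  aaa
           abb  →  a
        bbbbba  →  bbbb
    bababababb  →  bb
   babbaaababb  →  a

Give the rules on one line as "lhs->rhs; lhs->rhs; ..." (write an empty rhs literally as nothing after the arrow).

aab->a; ab->a; ba->

  | baa => a
  | abbbabbba => abbabbba => ababbba => aabbba => abba => aba => aa
  | aaaabbabbbba => aaababbbba => aaabbbba => aabbba => abba => aba => aa
  | baabaaabaaba => abaaabaaba => aaaabaaba => aaaaaba => aaaaa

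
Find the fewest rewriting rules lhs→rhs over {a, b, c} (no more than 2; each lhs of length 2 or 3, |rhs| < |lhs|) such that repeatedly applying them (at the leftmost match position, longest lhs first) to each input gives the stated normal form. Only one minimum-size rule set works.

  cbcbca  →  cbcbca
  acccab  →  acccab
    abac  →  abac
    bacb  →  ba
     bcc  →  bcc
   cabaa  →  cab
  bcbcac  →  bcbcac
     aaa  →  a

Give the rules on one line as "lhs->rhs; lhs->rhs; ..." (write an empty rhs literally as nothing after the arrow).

aa->; acb->a

  | cbcbca
  | acccab
  | abac
  | bacb => ba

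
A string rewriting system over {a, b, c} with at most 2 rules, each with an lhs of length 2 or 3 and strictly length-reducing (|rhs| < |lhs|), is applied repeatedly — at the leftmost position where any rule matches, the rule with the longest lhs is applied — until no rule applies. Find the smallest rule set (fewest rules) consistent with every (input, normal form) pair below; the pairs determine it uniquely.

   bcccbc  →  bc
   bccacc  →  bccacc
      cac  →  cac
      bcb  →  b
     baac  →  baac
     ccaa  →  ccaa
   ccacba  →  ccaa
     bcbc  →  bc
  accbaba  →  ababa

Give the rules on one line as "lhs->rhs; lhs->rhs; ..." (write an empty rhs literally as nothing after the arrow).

cb->; ccb->b

  | bcccbc => bcbc => bc
  | bccacc
  | cac
  | bcb => b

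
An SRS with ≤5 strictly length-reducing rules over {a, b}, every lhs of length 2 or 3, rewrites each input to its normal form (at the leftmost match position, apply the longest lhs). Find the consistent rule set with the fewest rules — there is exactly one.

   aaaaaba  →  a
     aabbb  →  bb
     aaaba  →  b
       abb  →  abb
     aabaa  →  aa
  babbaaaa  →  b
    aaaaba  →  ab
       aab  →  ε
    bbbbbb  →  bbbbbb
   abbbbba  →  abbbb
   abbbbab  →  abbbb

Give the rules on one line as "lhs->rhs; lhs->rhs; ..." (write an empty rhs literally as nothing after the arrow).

aaa->; aab->; ba->b; bba->b

  | aaaaaba => aaba => a
  | aabbb => bb
  | aaaba => ba => b
  | abb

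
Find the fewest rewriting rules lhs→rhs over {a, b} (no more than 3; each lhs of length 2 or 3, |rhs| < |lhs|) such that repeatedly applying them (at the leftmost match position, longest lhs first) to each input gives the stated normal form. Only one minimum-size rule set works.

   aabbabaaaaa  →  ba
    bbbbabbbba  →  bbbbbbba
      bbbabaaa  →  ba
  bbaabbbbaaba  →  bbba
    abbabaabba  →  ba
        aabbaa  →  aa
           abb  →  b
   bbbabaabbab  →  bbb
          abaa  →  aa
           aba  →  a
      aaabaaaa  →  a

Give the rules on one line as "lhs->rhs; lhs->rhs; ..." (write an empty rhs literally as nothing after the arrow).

  | aabbabaaaaa => ababaaaaa => abaaaaa => aaaaa => bbaa => ba
  | bbbbabbbba => bbbbbbba
  | bbbabaaa => bbbaaa => bbaa => ba
  | bbaabbbbaaba => babbbbaaba => bbbbaaba => bbbaba => bbba

aaa->bb; ab->; baa->a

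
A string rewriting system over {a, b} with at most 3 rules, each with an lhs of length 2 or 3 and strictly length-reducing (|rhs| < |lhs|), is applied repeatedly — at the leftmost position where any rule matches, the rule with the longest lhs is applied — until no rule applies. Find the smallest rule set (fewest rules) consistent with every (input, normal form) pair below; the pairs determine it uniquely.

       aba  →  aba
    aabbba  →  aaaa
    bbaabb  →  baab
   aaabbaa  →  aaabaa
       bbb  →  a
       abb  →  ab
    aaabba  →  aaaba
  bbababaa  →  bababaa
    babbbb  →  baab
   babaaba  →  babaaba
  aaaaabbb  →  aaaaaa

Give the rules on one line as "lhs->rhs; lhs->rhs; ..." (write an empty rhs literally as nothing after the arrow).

  | aba
  | aabbba => aaaa
  | bbaabb => baabb => baab
  | aaabbaa => aaabaa

bb->b; bbb->a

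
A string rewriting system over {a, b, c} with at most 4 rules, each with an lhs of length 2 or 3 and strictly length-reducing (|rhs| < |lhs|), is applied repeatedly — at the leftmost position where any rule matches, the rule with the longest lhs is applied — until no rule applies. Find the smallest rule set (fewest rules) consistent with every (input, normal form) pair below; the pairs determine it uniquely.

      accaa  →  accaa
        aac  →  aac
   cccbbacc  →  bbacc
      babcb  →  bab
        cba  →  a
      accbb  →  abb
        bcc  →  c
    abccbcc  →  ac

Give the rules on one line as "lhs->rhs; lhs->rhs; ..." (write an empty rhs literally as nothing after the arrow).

  | accaa
  | aac
  | cccbbacc => ccbbacc => cbbacc => bbacc
  | babcb => bab

bc->; cb->b; cba->a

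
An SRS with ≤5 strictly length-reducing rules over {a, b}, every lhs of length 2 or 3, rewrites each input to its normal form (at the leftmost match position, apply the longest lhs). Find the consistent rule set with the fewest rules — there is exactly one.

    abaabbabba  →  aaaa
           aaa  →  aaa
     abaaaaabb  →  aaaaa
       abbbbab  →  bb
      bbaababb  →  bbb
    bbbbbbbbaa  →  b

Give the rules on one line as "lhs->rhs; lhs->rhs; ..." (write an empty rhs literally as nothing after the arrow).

aab->aa; ab->; ba->b; bba->ba

  | abaabbabba => aabbabba => aababba => aaabba => aaaba => aaaa
  | aaa
  | abaaaaabb => aaaaabb => aaaaab => aaaaa
  | abbbbab => bbbab => bbab => bab => bb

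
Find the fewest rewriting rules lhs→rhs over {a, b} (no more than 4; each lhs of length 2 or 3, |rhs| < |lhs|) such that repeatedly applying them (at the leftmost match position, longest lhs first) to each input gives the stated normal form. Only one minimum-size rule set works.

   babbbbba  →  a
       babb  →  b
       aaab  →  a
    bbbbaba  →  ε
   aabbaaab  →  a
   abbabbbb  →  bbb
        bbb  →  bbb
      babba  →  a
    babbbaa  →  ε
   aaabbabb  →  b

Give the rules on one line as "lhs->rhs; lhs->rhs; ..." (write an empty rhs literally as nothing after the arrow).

aa->; ab->a; abb->b; ba->a

  | babbbbba => abbbbba => bbbba => bbba => bba => ba => a
  | babb => abb => b
  | aaab => ab => a
  | bbbbaba => bbbaba => bbaba => baba => aba => aa => ε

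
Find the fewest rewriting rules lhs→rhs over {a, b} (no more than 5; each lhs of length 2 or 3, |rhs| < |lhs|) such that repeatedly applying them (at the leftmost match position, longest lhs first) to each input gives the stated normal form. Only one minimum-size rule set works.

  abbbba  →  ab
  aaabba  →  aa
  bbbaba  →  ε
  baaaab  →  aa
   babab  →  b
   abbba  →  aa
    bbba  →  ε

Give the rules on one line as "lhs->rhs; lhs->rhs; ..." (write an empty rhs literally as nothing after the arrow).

  | abbbba => abba => ab
  | aaabba => aaba => aa
  | bbbaba => baba => ba => ε
  | baaaab => aaab => aa

aab->a; aba->aa; ba->; bbb->b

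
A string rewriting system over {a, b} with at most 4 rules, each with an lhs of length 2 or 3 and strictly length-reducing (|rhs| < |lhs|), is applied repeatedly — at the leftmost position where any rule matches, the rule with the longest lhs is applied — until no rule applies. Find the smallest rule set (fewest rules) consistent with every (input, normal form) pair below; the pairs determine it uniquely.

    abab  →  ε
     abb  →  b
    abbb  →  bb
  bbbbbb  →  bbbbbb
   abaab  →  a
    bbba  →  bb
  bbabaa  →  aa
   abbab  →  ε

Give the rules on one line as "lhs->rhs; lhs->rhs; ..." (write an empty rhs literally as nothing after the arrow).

ab->; ba->; bab->ab

  | abab => ab => ε
  | abb => b
  | abbb => bb
  | bbbbbb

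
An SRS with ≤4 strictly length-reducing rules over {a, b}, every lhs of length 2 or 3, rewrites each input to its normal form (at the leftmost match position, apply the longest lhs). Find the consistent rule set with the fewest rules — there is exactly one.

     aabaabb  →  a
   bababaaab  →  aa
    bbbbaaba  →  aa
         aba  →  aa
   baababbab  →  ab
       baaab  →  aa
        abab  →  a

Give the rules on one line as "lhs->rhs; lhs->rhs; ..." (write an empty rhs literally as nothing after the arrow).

aab->ba; ba->a; bab->

  | aabaabb => baaabb => aaabb => abab => a
  | bababaaab => abaaab => aaaab => aaba => baa => aa
  | bbbbaaba => bbbaaba => bbaaba => baaba => aaba => baa => aa
  | aba => aa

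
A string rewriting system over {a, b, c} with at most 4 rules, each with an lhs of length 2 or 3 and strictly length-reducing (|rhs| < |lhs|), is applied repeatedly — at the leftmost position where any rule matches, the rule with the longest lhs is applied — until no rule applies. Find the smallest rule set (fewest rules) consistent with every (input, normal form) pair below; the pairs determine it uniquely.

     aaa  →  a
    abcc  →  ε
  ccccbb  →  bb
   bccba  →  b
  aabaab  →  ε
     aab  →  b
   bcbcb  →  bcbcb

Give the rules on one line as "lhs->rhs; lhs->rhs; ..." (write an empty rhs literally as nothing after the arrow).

  | aaa => a
  | abcc => cc => ε
  | ccccbb => ccbb => bb
  | bccba => bba => b

aa->; ab->; ba->; cc->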